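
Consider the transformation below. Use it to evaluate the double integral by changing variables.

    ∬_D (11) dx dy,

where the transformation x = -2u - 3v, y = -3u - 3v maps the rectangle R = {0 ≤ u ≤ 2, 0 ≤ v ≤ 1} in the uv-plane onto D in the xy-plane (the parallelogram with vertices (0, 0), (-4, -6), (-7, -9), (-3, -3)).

Compute the Jacobian determinant of (x, y) with respect to (u, v):

    ∂(x,y)/∂(u,v) = | -2  -3 | = (-2)(-3) - (-3)(-3) = -3.
                   | -3  -3 |

Its absolute value is |J| = 3 (the area scaling factor).

Substituting x = -2u - 3v, y = -3u - 3v into the integrand,

    11 → 11,

so the integral becomes

    ∬_R (11) · |J| du dv = ∫_0^2 ∫_0^1 (33) dv du.

Inner (v): 33.
Outer (u): 66.

Therefore ∬_D (11) dx dy = 66.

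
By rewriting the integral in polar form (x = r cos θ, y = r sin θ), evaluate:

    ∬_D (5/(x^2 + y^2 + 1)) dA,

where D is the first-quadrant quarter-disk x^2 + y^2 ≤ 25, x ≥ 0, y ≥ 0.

The region D is 0 ≤ r ≤ 5, 0 ≤ θ ≤ π/2 in polar coordinates, where x = r cos(θ), y = r sin(θ), and dA = r dr dθ.

Under the substitution, the integrand becomes 5/(r^2 + 1), so

    ∬_D (5/(x^2 + y^2 + 1)) dA = ∫_{0}^{π/2} ∫_{0}^{5} (5/(r^2 + 1)) · r dr dθ.

Inner integral (in r): ∫_{0}^{5} (5/(r^2 + 1)) · r dr = 5log(26)/2.

Outer integral (in θ): ∫_{0}^{π/2} (5log(26)/2) dθ = 5π log(26)/4.

Therefore ∬_D (5/(x^2 + y^2 + 1)) dA = 5π log(26)/4.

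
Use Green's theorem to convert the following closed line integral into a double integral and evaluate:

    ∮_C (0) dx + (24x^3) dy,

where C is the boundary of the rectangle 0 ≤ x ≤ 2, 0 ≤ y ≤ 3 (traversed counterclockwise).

Green's theorem converts the closed line integral into a double integral over the enclosed region D:

    ∮_C P dx + Q dy = ∬_D (∂Q/∂x - ∂P/∂y) dA.

Here P = 0, Q = 24x^3, so

    ∂Q/∂x = 72x^2,    ∂P/∂y = 0,
    ∂Q/∂x - ∂P/∂y = 72x^2.

D is the region 0 ≤ x ≤ 2, 0 ≤ y ≤ 3. Evaluating the double integral:

    ∬_D (72x^2) dA = ∫_0^{2} ∫_0^{3} (72x^2) dy dx.

Inner (y from 0 to 3): 216x^2.
Outer (x from 0 to 2): 576.

Therefore ∮_C P dx + Q dy = 576.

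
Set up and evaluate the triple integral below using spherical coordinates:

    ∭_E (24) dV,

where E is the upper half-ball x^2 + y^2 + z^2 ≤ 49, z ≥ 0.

In spherical coordinates, x = ρ sin(φ) cos(θ), y = ρ sin(φ) sin(θ), z = ρ cos(φ), and dV = ρ^2 sin(φ) dρ dφ dθ.

The integrand becomes 24, so

    ∭_E (24) dV = ∫_{0}^{2π} ∫_{0}^{π/2} ∫_{0}^{7} (24) · ρ^2 sin(φ) dρ dφ dθ.

Inner (ρ): 2744sin(φ).
Middle (φ): 2744.
Outer (θ): 5488π.

Therefore the triple integral equals 5488π.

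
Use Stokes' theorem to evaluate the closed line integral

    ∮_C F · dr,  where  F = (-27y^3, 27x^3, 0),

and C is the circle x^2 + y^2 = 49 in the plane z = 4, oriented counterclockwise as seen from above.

Let S be the flat disk x^2 + y^2 ≤ 49 in the plane z = 4, with upward unit normal n̂ = ẑ. By Stokes' theorem,

    ∮_C F · dr = ∬_S (∇ × F) · n̂ dS = ∬_D (curl F)_z dA,

where D is the disk x^2 + y^2 ≤ 49.

Compute the curl of F = (-27y^3, 27x^3, 0):
    (∇ × F)_x = ∂F_z/∂y - ∂F_y/∂z = 0,
    (∇ × F)_y = ∂F_x/∂z - ∂F_z/∂x = 0,
    (∇ × F)_z = ∂F_y/∂x - ∂F_x/∂y = 81x^2 + 81y^2.

On z = 4, (curl F)_z = 81x^2 + 81y^2.

Convert to polar (x = r cos θ, y = r sin θ, dA = r dr dθ); the integrand becomes 81r^2, so

    ∬_D (curl F)_z dA = ∫_0^{2π} ∫_0^{7} (81r^2) · r dr dθ.

Inner (r from 0 to 7): 194481/4.
Outer (θ from 0 to 2π): 194481π/2.

Therefore ∮_C F · dr = 194481π/2.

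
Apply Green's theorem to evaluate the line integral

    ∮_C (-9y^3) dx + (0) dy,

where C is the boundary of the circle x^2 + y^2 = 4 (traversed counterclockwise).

Green's theorem converts the closed line integral into a double integral over the enclosed region D:

    ∮_C P dx + Q dy = ∬_D (∂Q/∂x - ∂P/∂y) dA.

Here P = -9y^3, Q = 0, so

    ∂Q/∂x = 0,    ∂P/∂y = -27y^2,
    ∂Q/∂x - ∂P/∂y = 27y^2.

D is the region x^2 + y^2 ≤ 4. Evaluating the double integral:

In polar coordinates (x = r cos θ, y = r sin θ, dA = r dr dθ) the integrand becomes 27r^2sin(θ)^2, so

    ∬_D (27y^2) dA = ∫_0^{2π} ∫_0^{2} (27r^2sin(θ)^2) · r dr dθ.

Inner (r from 0 to 2): 108sin(θ)^2.
Outer (θ from 0 to 2π): 108π.

Therefore ∮_C P dx + Q dy = 108π.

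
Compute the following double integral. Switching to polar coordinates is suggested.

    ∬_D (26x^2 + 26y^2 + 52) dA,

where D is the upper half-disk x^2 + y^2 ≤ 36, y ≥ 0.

The region D is 0 ≤ r ≤ 6, 0 ≤ θ ≤ π in polar coordinates, where x = r cos(θ), y = r sin(θ), and dA = r dr dθ.

Under the substitution, the integrand becomes 26r^2 + 52, so

    ∬_D (26x^2 + 26y^2 + 52) dA = ∫_{0}^{π} ∫_{0}^{6} (26r^2 + 52) · r dr dθ.

Inner integral (in r): ∫_{0}^{6} (26r^2 + 52) · r dr = 9360.

Outer integral (in θ): ∫_{0}^{π} (9360) dθ = 9360π.

Therefore ∬_D (26x^2 + 26y^2 + 52) dA = 9360π.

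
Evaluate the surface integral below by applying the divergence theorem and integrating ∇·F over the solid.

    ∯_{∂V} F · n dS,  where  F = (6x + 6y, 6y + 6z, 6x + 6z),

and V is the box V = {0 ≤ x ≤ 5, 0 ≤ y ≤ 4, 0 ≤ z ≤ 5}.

By the divergence theorem,

    ∯_{∂V} F · n dS = ∭_V (∇ · F) dV.

Compute the divergence:
    ∇ · F = ∂F_x/∂x + ∂F_y/∂y + ∂F_z/∂z = 6 + 6 + 6 = 18.

V is a rectangular box, so dV = dx dy dz with 0 ≤ x ≤ 5, 0 ≤ y ≤ 4, 0 ≤ z ≤ 5.

Integrate (18) over V as an iterated integral:

    ∭_V (∇·F) dV = ∫_0^{5} ∫_0^{4} ∫_0^{5} (18) dz dy dx.

Inner (z from 0 to 5): 90.
Middle (y from 0 to 4): 360.
Outer (x from 0 to 5): 1800.

Therefore ∯_{∂V} F · n dS = 1800.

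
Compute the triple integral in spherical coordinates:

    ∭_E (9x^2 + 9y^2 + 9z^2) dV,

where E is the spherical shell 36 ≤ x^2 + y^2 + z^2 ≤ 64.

In spherical coordinates, x = ρ sin(φ) cos(θ), y = ρ sin(φ) sin(θ), z = ρ cos(φ), and dV = ρ^2 sin(φ) dρ dφ dθ.

The integrand becomes 9ρ^2, so

    ∭_E (9x^2 + 9y^2 + 9z^2) dV = ∫_{0}^{2π} ∫_{0}^{π} ∫_{6}^{8} (9ρ^2) · ρ^2 sin(φ) dρ dφ dθ.

Inner (ρ): 224928sin(φ)/5.
Middle (φ): 449856/5.
Outer (θ): 899712π/5.

Therefore the triple integral equals 899712π/5.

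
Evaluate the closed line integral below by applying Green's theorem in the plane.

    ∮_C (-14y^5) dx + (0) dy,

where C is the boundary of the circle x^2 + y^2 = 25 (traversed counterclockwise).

Green's theorem converts the closed line integral into a double integral over the enclosed region D:

    ∮_C P dx + Q dy = ∬_D (∂Q/∂x - ∂P/∂y) dA.

Here P = -14y^5, Q = 0, so

    ∂Q/∂x = 0,    ∂P/∂y = -70y^4,
    ∂Q/∂x - ∂P/∂y = 70y^4.

D is the region x^2 + y^2 ≤ 25. Evaluating the double integral:

In polar coordinates (x = r cos θ, y = r sin θ, dA = r dr dθ) the integrand becomes 70r^4sin(θ)^4, so

    ∬_D (70y^4) dA = ∫_0^{2π} ∫_0^{5} (70r^4sin(θ)^4) · r dr dθ.

Inner (r from 0 to 5): 546875sin(θ)^4/3.
Outer (θ from 0 to 2π): 546875π/4.

Therefore ∮_C P dx + Q dy = 546875π/4.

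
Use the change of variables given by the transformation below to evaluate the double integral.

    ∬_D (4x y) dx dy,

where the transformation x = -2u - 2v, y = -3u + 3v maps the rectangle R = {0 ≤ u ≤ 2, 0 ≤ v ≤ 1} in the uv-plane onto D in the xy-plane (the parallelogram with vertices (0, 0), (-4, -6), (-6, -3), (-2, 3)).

Compute the Jacobian determinant of (x, y) with respect to (u, v):

    ∂(x,y)/∂(u,v) = | -2  -2 | = (-2)(3) - (-2)(-3) = -12.
                   | -3  3 |

Its absolute value is |J| = 12 (the area scaling factor).

Substituting x = -2u - 2v, y = -3u + 3v into the integrand,

    4x y → 24u^2 - 24v^2,

so the integral becomes

    ∬_R (24u^2 - 24v^2) · |J| du dv = ∫_0^2 ∫_0^1 (288u^2 - 288v^2) dv du.

Inner (v): 288u^2 - 96.
Outer (u): 576.

Therefore ∬_D (4x y) dx dy = 576.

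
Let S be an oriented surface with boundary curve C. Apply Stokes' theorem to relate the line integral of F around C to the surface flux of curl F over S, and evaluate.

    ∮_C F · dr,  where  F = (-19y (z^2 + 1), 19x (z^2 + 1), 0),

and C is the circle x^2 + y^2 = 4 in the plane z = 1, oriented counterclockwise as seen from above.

Let S be the flat disk x^2 + y^2 ≤ 4 in the plane z = 1, with upward unit normal n̂ = ẑ. By Stokes' theorem,

    ∮_C F · dr = ∬_S (∇ × F) · n̂ dS = ∬_D (curl F)_z dA,

where D is the disk x^2 + y^2 ≤ 4.

Compute the curl of F = (-19y (z^2 + 1), 19x (z^2 + 1), 0):
    (∇ × F)_x = ∂F_z/∂y - ∂F_y/∂z = -38x z,
    (∇ × F)_y = ∂F_x/∂z - ∂F_z/∂x = -38y z,
    (∇ × F)_z = ∂F_y/∂x - ∂F_x/∂y = 38z^2 + 38.

On z = 1, (curl F)_z = 76.

Convert to polar (x = r cos θ, y = r sin θ, dA = r dr dθ); the integrand becomes 76, so

    ∬_D (curl F)_z dA = ∫_0^{2π} ∫_0^{2} (76) · r dr dθ.

Inner (r from 0 to 2): 152.
Outer (θ from 0 to 2π): 304π.

Therefore ∮_C F · dr = 304π.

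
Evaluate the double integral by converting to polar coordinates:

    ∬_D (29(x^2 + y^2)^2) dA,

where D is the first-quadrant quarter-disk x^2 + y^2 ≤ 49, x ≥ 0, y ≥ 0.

The region D is 0 ≤ r ≤ 7, 0 ≤ θ ≤ π/2 in polar coordinates, where x = r cos(θ), y = r sin(θ), and dA = r dr dθ.

Under the substitution, the integrand becomes 29r^4, so

    ∬_D (29(x^2 + y^2)^2) dA = ∫_{0}^{π/2} ∫_{0}^{7} (29r^4) · r dr dθ.

Inner integral (in r): ∫_{0}^{7} (29r^4) · r dr = 3411821/6.

Outer integral (in θ): ∫_{0}^{π/2} (3411821/6) dθ = 3411821π/12.

Therefore ∬_D (29(x^2 + y^2)^2) dA = 3411821π/12.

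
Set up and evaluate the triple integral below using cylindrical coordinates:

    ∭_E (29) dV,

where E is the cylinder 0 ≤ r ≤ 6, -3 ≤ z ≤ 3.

In cylindrical coordinates, x = r cos(θ), y = r sin(θ), z = z, and dV = r dr dθ dz.

The integrand becomes 29, so

    ∭_E (29) dV = ∫_{0}^{2π} ∫_{0}^{6} ∫_{-3}^{3} (29) · r dz dr dθ.

Inner (z): 174r.
Middle (r from 0 to 6): 3132.
Outer (θ): 6264π.

Therefore the triple integral equals 6264π.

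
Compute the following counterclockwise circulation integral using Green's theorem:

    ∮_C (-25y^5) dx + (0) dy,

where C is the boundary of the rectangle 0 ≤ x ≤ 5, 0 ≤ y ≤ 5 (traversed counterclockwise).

Green's theorem converts the closed line integral into a double integral over the enclosed region D:

    ∮_C P dx + Q dy = ∬_D (∂Q/∂x - ∂P/∂y) dA.

Here P = -25y^5, Q = 0, so

    ∂Q/∂x = 0,    ∂P/∂y = -125y^4,
    ∂Q/∂x - ∂P/∂y = 125y^4.

D is the region 0 ≤ x ≤ 5, 0 ≤ y ≤ 5. Evaluating the double integral:

    ∬_D (125y^4) dA = ∫_0^{5} ∫_0^{5} (125y^4) dy dx.

Inner (y from 0 to 5): 78125.
Outer (x from 0 to 5): 390625.

Therefore ∮_C P dx + Q dy = 390625.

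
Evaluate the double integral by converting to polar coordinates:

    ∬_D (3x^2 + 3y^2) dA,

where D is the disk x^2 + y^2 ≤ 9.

The region D is 0 ≤ r ≤ 3, 0 ≤ θ ≤ 2π in polar coordinates, where x = r cos(θ), y = r sin(θ), and dA = r dr dθ.

Under the substitution, the integrand becomes 3r^2, so

    ∬_D (3x^2 + 3y^2) dA = ∫_{0}^{2π} ∫_{0}^{3} (3r^2) · r dr dθ.

Inner integral (in r): ∫_{0}^{3} (3r^2) · r dr = 243/4.

Outer integral (in θ): ∫_{0}^{2π} (243/4) dθ = 243π/2.

Therefore ∬_D (3x^2 + 3y^2) dA = 243π/2.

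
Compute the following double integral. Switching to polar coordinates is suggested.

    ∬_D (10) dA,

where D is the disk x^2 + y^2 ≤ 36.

The region D is 0 ≤ r ≤ 6, 0 ≤ θ ≤ 2π in polar coordinates, where x = r cos(θ), y = r sin(θ), and dA = r dr dθ.

Under the substitution, the integrand becomes 10, so

    ∬_D (10) dA = ∫_{0}^{2π} ∫_{0}^{6} (10) · r dr dθ.

Inner integral (in r): ∫_{0}^{6} (10) · r dr = 180.

Outer integral (in θ): ∫_{0}^{2π} (180) dθ = 360π.

Therefore ∬_D (10) dA = 360π.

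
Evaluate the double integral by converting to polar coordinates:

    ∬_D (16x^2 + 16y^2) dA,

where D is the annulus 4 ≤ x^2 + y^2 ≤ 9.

The region D is 2 ≤ r ≤ 3, 0 ≤ θ ≤ 2π in polar coordinates, where x = r cos(θ), y = r sin(θ), and dA = r dr dθ.

Under the substitution, the integrand becomes 16r^2, so

    ∬_D (16x^2 + 16y^2) dA = ∫_{0}^{2π} ∫_{2}^{3} (16r^2) · r dr dθ.

Inner integral (in r): ∫_{2}^{3} (16r^2) · r dr = 260.

Outer integral (in θ): ∫_{0}^{2π} (260) dθ = 520π.

Therefore ∬_D (16x^2 + 16y^2) dA = 520π.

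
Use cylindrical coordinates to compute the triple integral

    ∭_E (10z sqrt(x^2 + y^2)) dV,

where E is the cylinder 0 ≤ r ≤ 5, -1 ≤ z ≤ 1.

In cylindrical coordinates, x = r cos(θ), y = r sin(θ), z = z, and dV = r dr dθ dz.

The integrand becomes 10r z, so

    ∭_E (10z sqrt(x^2 + y^2)) dV = ∫_{0}^{2π} ∫_{0}^{5} ∫_{-1}^{1} (10r z) · r dz dr dθ.

Inner (z): 0.
Middle (r from 0 to 5): 0.
Outer (θ): 0.

Therefore the triple integral equals 0.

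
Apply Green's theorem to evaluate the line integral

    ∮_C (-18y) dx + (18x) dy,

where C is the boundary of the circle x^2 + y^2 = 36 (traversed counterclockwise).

Green's theorem converts the closed line integral into a double integral over the enclosed region D:

    ∮_C P dx + Q dy = ∬_D (∂Q/∂x - ∂P/∂y) dA.

Here P = -18y, Q = 18x, so

    ∂Q/∂x = 18,    ∂P/∂y = -18,
    ∂Q/∂x - ∂P/∂y = 36.

D is the region x^2 + y^2 ≤ 36. Evaluating the double integral:

In polar coordinates (x = r cos θ, y = r sin θ, dA = r dr dθ) the integrand becomes 36, so

    ∬_D (36) dA = ∫_0^{2π} ∫_0^{6} (36) · r dr dθ.

Inner (r from 0 to 6): 648.
Outer (θ from 0 to 2π): 1296π.

Therefore ∮_C P dx + Q dy = 1296π.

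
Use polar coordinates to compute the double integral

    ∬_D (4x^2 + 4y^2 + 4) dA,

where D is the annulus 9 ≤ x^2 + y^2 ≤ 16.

The region D is 3 ≤ r ≤ 4, 0 ≤ θ ≤ 2π in polar coordinates, where x = r cos(θ), y = r sin(θ), and dA = r dr dθ.

Under the substitution, the integrand becomes 4r^2 + 4, so

    ∬_D (4x^2 + 4y^2 + 4) dA = ∫_{0}^{2π} ∫_{3}^{4} (4r^2 + 4) · r dr dθ.

Inner integral (in r): ∫_{3}^{4} (4r^2 + 4) · r dr = 189.

Outer integral (in θ): ∫_{0}^{2π} (189) dθ = 378π.

Therefore ∬_D (4x^2 + 4y^2 + 4) dA = 378π.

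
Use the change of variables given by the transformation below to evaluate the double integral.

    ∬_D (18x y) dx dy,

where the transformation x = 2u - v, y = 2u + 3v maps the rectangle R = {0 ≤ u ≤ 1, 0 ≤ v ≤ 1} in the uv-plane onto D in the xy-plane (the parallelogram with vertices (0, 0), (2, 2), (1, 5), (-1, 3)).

Compute the Jacobian determinant of (x, y) with respect to (u, v):

    ∂(x,y)/∂(u,v) = | 2  -1 | = (2)(3) - (-1)(2) = 8.
                   | 2  3 |

Its absolute value is |J| = 8 (the area scaling factor).

Substituting x = 2u - v, y = 2u + 3v into the integrand,

    18x y → 72u^2 + 72u v - 54v^2,

so the integral becomes

    ∬_R (72u^2 + 72u v - 54v^2) · |J| du dv = ∫_0^1 ∫_0^1 (576u^2 + 576u v - 432v^2) dv du.

Inner (v): 576u^2 + 288u - 144.
Outer (u): 192.

Therefore ∬_D (18x y) dx dy = 192.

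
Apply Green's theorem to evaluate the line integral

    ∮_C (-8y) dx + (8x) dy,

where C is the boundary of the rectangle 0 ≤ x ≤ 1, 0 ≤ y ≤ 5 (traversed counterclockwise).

Green's theorem converts the closed line integral into a double integral over the enclosed region D:

    ∮_C P dx + Q dy = ∬_D (∂Q/∂x - ∂P/∂y) dA.

Here P = -8y, Q = 8x, so

    ∂Q/∂x = 8,    ∂P/∂y = -8,
    ∂Q/∂x - ∂P/∂y = 16.

D is the region 0 ≤ x ≤ 1, 0 ≤ y ≤ 5. Evaluating the double integral:

    ∬_D (16) dA = ∫_0^{1} ∫_0^{5} (16) dy dx.

Inner (y from 0 to 5): 80.
Outer (x from 0 to 1): 80.

Therefore ∮_C P dx + Q dy = 80.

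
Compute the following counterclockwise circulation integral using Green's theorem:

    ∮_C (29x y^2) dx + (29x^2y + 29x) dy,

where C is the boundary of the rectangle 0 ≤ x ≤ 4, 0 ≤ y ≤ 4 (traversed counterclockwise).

Green's theorem converts the closed line integral into a double integral over the enclosed region D:

    ∮_C P dx + Q dy = ∬_D (∂Q/∂x - ∂P/∂y) dA.

Here P = 29x y^2, Q = 29x^2y + 29x, so

    ∂Q/∂x = 58x y + 29,    ∂P/∂y = 58x y,
    ∂Q/∂x - ∂P/∂y = 29.

D is the region 0 ≤ x ≤ 4, 0 ≤ y ≤ 4. Evaluating the double integral:

    ∬_D (29) dA = ∫_0^{4} ∫_0^{4} (29) dy dx.

Inner (y from 0 to 4): 116.
Outer (x from 0 to 4): 464.

Therefore ∮_C P dx + Q dy = 464.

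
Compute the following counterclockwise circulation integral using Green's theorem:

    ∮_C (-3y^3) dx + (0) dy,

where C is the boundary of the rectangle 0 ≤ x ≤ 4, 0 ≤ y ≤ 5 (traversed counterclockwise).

Green's theorem converts the closed line integral into a double integral over the enclosed region D:

    ∮_C P dx + Q dy = ∬_D (∂Q/∂x - ∂P/∂y) dA.

Here P = -3y^3, Q = 0, so

    ∂Q/∂x = 0,    ∂P/∂y = -9y^2,
    ∂Q/∂x - ∂P/∂y = 9y^2.

D is the region 0 ≤ x ≤ 4, 0 ≤ y ≤ 5. Evaluating the double integral:

    ∬_D (9y^2) dA = ∫_0^{4} ∫_0^{5} (9y^2) dy dx.

Inner (y from 0 to 5): 375.
Outer (x from 0 to 4): 1500.

Therefore ∮_C P dx + Q dy = 1500.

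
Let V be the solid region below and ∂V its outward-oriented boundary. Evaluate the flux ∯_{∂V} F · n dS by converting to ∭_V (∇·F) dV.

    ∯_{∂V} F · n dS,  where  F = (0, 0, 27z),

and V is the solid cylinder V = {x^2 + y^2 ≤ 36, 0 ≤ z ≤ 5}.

By the divergence theorem,

    ∯_{∂V} F · n dS = ∭_V (∇ · F) dV.

Compute the divergence:
    ∇ · F = ∂F_x/∂x + ∂F_y/∂y + ∂F_z/∂z = 0 + 0 + 27 = 27.

In cylindrical coordinates, x = r cos(θ), y = r sin(θ), z = z, dV = r dr dθ dz, with 0 ≤ r ≤ 6, 0 ≤ θ ≤ 2π, 0 ≤ z ≤ 5.

The integrand, after substitution and multiplying by the volume element, becomes (27) · r, so

    ∭_V (∇·F) dV = ∫_0^{2π} ∫_0^{6} ∫_0^{5} (27) · r dz dr dθ.

Inner (z from 0 to 5): 135r.
Middle (r from 0 to 6): 2430.
Outer (θ from 0 to 2π): 4860π.

Therefore ∯_{∂V} F · n dS = 4860π.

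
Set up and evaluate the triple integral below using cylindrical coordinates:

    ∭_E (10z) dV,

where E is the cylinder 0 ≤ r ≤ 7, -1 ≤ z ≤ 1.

In cylindrical coordinates, x = r cos(θ), y = r sin(θ), z = z, and dV = r dr dθ dz.

The integrand becomes 10z, so

    ∭_E (10z) dV = ∫_{0}^{2π} ∫_{0}^{7} ∫_{-1}^{1} (10z) · r dz dr dθ.

Inner (z): 0.
Middle (r from 0 to 7): 0.
Outer (θ): 0.

Therefore the triple integral equals 0.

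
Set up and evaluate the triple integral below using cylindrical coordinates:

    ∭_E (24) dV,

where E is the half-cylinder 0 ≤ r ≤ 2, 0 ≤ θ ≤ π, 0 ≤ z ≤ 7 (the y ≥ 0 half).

In cylindrical coordinates, x = r cos(θ), y = r sin(θ), z = z, and dV = r dr dθ dz.

The integrand becomes 24, so

    ∭_E (24) dV = ∫_{0}^{π} ∫_{0}^{2} ∫_{0}^{7} (24) · r dz dr dθ.

Inner (z): 168r.
Middle (r from 0 to 2): 336.
Outer (θ): 336π.

Therefore the triple integral equals 336π.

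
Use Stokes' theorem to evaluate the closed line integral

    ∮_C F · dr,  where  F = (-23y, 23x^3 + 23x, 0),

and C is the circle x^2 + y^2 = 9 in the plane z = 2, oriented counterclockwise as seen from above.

Let S be the flat disk x^2 + y^2 ≤ 9 in the plane z = 2, with upward unit normal n̂ = ẑ. By Stokes' theorem,

    ∮_C F · dr = ∬_S (∇ × F) · n̂ dS = ∬_D (curl F)_z dA,

where D is the disk x^2 + y^2 ≤ 9.

Compute the curl of F = (-23y, 23x^3 + 23x, 0):
    (∇ × F)_x = ∂F_z/∂y - ∂F_y/∂z = 0,
    (∇ × F)_y = ∂F_x/∂z - ∂F_z/∂x = 0,
    (∇ × F)_z = ∂F_y/∂x - ∂F_x/∂y = 69x^2 + 46.

On z = 2, (curl F)_z = 69x^2 + 46.

Convert to polar (x = r cos θ, y = r sin θ, dA = r dr dθ); the integrand becomes 69r^2cos(θ)^2 + 46, so

    ∬_D (curl F)_z dA = ∫_0^{2π} ∫_0^{3} (69r^2cos(θ)^2 + 46) · r dr dθ.

Inner (r from 0 to 3): 5589cos(θ)^2/4 + 207.
Outer (θ from 0 to 2π): 7245π/4.

Therefore ∮_C F · dr = 7245π/4.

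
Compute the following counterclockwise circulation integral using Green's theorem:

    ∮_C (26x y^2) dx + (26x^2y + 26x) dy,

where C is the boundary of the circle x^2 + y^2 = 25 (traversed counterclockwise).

Green's theorem converts the closed line integral into a double integral over the enclosed region D:

    ∮_C P dx + Q dy = ∬_D (∂Q/∂x - ∂P/∂y) dA.

Here P = 26x y^2, Q = 26x^2y + 26x, so

    ∂Q/∂x = 52x y + 26,    ∂P/∂y = 52x y,
    ∂Q/∂x - ∂P/∂y = 26.

D is the region x^2 + y^2 ≤ 25. Evaluating the double integral:

In polar coordinates (x = r cos θ, y = r sin θ, dA = r dr dθ) the integrand becomes 26, so

    ∬_D (26) dA = ∫_0^{2π} ∫_0^{5} (26) · r dr dθ.

Inner (r from 0 to 5): 325.
Outer (θ from 0 to 2π): 650π.

Therefore ∮_C P dx + Q dy = 650π.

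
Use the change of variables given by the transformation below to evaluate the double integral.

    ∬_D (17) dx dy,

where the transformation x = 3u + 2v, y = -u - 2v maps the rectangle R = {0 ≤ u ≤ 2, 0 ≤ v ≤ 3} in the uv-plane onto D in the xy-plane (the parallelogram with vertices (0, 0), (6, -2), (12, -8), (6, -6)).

Compute the Jacobian determinant of (x, y) with respect to (u, v):

    ∂(x,y)/∂(u,v) = | 3  2 | = (3)(-2) - (2)(-1) = -4.
                   | -1  -2 |

Its absolute value is |J| = 4 (the area scaling factor).

Substituting x = 3u + 2v, y = -u - 2v into the integrand,

    17 → 17,

so the integral becomes

    ∬_R (17) · |J| du dv = ∫_0^2 ∫_0^3 (68) dv du.

Inner (v): 204.
Outer (u): 408.

Therefore ∬_D (17) dx dy = 408.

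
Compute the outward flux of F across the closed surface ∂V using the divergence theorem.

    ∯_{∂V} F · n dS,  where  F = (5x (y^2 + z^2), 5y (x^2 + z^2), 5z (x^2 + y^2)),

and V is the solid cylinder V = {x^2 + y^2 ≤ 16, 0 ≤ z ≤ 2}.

By the divergence theorem,

    ∯_{∂V} F · n dS = ∭_V (∇ · F) dV.

Compute the divergence:
    ∇ · F = ∂F_x/∂x + ∂F_y/∂y + ∂F_z/∂z = 5y^2 + 5z^2 + 5x^2 + 5z^2 + 5x^2 + 5y^2 = 10x^2 + 10y^2 + 10z^2.

In cylindrical coordinates, x = r cos(θ), y = r sin(θ), z = z, dV = r dr dθ dz, with 0 ≤ r ≤ 4, 0 ≤ θ ≤ 2π, 0 ≤ z ≤ 2.

The integrand, after substitution and multiplying by the volume element, becomes (10r^2 + 10z^2) · r, so

    ∭_V (∇·F) dV = ∫_0^{2π} ∫_0^{4} ∫_0^{2} (10r^2 + 10z^2) · r dz dr dθ.

Inner (z from 0 to 2): 20r (r^2 + 4/3).
Middle (r from 0 to 4): 4480/3.
Outer (θ from 0 to 2π): 8960π/3.

Therefore ∯_{∂V} F · n dS = 8960π/3.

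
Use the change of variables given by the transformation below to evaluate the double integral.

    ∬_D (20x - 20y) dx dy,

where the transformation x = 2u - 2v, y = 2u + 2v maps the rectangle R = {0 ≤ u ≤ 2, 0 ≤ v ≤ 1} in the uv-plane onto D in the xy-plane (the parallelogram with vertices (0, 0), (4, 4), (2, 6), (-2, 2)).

Compute the Jacobian determinant of (x, y) with respect to (u, v):

    ∂(x,y)/∂(u,v) = | 2  -2 | = (2)(2) - (-2)(2) = 8.
                   | 2  2 |

Its absolute value is |J| = 8 (the area scaling factor).

Substituting x = 2u - 2v, y = 2u + 2v into the integrand,

    20x - 20y → -80v,

so the integral becomes

    ∬_R (-80v) · |J| du dv = ∫_0^2 ∫_0^1 (-640v) dv du.

Inner (v): -320.
Outer (u): -640.

Therefore ∬_D (20x - 20y) dx dy = -640.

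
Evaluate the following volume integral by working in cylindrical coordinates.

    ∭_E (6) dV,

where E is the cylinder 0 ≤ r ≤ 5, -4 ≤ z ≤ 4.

In cylindrical coordinates, x = r cos(θ), y = r sin(θ), z = z, and dV = r dr dθ dz.

The integrand becomes 6, so

    ∭_E (6) dV = ∫_{0}^{2π} ∫_{0}^{5} ∫_{-4}^{4} (6) · r dz dr dθ.

Inner (z): 48r.
Middle (r from 0 to 5): 600.
Outer (θ): 1200π.

Therefore the triple integral equals 1200π.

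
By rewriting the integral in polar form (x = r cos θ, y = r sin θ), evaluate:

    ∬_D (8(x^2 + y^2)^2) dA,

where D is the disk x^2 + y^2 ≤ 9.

The region D is 0 ≤ r ≤ 3, 0 ≤ θ ≤ 2π in polar coordinates, where x = r cos(θ), y = r sin(θ), and dA = r dr dθ.

Under the substitution, the integrand becomes 8r^4, so

    ∬_D (8(x^2 + y^2)^2) dA = ∫_{0}^{2π} ∫_{0}^{3} (8r^4) · r dr dθ.

Inner integral (in r): ∫_{0}^{3} (8r^4) · r dr = 972.

Outer integral (in θ): ∫_{0}^{2π} (972) dθ = 1944π.

Therefore ∬_D (8(x^2 + y^2)^2) dA = 1944π.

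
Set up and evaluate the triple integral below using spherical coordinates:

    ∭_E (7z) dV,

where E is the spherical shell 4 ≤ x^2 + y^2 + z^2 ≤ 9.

In spherical coordinates, x = ρ sin(φ) cos(θ), y = ρ sin(φ) sin(θ), z = ρ cos(φ), and dV = ρ^2 sin(φ) dρ dφ dθ.

The integrand becomes 7ρ cos(φ), so

    ∭_E (7z) dV = ∫_{0}^{2π} ∫_{0}^{π} ∫_{2}^{3} (7ρ cos(φ)) · ρ^2 sin(φ) dρ dφ dθ.

Inner (ρ): 455sin(2φ)/8.
Middle (φ): 0.
Outer (θ): 0.

Therefore the triple integral equals 0.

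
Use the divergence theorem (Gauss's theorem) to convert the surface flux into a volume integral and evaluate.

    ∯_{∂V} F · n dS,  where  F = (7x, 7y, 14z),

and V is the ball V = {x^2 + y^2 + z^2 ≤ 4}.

By the divergence theorem,

    ∯_{∂V} F · n dS = ∭_V (∇ · F) dV.

Compute the divergence:
    ∇ · F = ∂F_x/∂x + ∂F_y/∂y + ∂F_z/∂z = 7 + 7 + 14 = 28.

In spherical coordinates, x = ρ sin(φ) cos(θ), y = ρ sin(φ) sin(θ), z = ρ cos(φ), dV = ρ^2 sin(φ) dρ dφ dθ, with 0 ≤ ρ ≤ 2, 0 ≤ φ ≤ π, 0 ≤ θ ≤ 2π.

The integrand, after substitution and multiplying by the volume element, becomes (28) · ρ^2 sin(φ), so

    ∭_V (∇·F) dV = ∫_0^{2π} ∫_0^{π} ∫_0^{2} (28) · ρ^2 sin(φ) dρ dφ dθ.

Inner (ρ from 0 to 2): 224sin(φ)/3.
Middle (φ from 0 to π): 448/3.
Outer (θ from 0 to 2π): 896π/3.

Therefore ∯_{∂V} F · n dS = 896π/3.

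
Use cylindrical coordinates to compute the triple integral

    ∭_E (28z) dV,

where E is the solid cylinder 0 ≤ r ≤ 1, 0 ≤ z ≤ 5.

In cylindrical coordinates, x = r cos(θ), y = r sin(θ), z = z, and dV = r dr dθ dz.

The integrand becomes 28z, so

    ∭_E (28z) dV = ∫_{0}^{2π} ∫_{0}^{1} ∫_{0}^{5} (28z) · r dz dr dθ.

Inner (z): 350r.
Middle (r from 0 to 1): 175.
Outer (θ): 350π.

Therefore the triple integral equals 350π.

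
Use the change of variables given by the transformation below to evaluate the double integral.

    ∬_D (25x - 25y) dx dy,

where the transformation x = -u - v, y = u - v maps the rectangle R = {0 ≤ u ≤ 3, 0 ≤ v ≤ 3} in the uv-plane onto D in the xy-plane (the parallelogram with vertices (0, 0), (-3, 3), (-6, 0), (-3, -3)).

Compute the Jacobian determinant of (x, y) with respect to (u, v):

    ∂(x,y)/∂(u,v) = | -1  -1 | = (-1)(-1) - (-1)(1) = 2.
                   | 1  -1 |

Its absolute value is |J| = 2 (the area scaling factor).

Substituting x = -u - v, y = u - v into the integrand,

    25x - 25y → -50u,

so the integral becomes

    ∬_R (-50u) · |J| du dv = ∫_0^3 ∫_0^3 (-100u) dv du.

Inner (v): -300u.
Outer (u): -1350.

Therefore ∬_D (25x - 25y) dx dy = -1350.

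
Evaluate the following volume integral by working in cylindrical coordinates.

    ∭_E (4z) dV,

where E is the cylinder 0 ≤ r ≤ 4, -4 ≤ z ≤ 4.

In cylindrical coordinates, x = r cos(θ), y = r sin(θ), z = z, and dV = r dr dθ dz.

The integrand becomes 4z, so

    ∭_E (4z) dV = ∫_{0}^{2π} ∫_{0}^{4} ∫_{-4}^{4} (4z) · r dz dr dθ.

Inner (z): 0.
Middle (r from 0 to 4): 0.
Outer (θ): 0.

Therefore the triple integral equals 0.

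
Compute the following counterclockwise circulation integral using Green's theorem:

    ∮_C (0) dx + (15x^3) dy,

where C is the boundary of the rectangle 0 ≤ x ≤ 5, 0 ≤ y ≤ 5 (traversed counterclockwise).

Green's theorem converts the closed line integral into a double integral over the enclosed region D:

    ∮_C P dx + Q dy = ∬_D (∂Q/∂x - ∂P/∂y) dA.

Here P = 0, Q = 15x^3, so

    ∂Q/∂x = 45x^2,    ∂P/∂y = 0,
    ∂Q/∂x - ∂P/∂y = 45x^2.

D is the region 0 ≤ x ≤ 5, 0 ≤ y ≤ 5. Evaluating the double integral:

    ∬_D (45x^2) dA = ∫_0^{5} ∫_0^{5} (45x^2) dy dx.

Inner (y from 0 to 5): 225x^2.
Outer (x from 0 to 5): 9375.

Therefore ∮_C P dx + Q dy = 9375.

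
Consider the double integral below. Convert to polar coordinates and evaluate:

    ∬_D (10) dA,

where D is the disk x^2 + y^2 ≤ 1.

The region D is 0 ≤ r ≤ 1, 0 ≤ θ ≤ 2π in polar coordinates, where x = r cos(θ), y = r sin(θ), and dA = r dr dθ.

Under the substitution, the integrand becomes 10, so

    ∬_D (10) dA = ∫_{0}^{2π} ∫_{0}^{1} (10) · r dr dθ.

Inner integral (in r): ∫_{0}^{1} (10) · r dr = 5.

Outer integral (in θ): ∫_{0}^{2π} (5) dθ = 10π.

Therefore ∬_D (10) dA = 10π.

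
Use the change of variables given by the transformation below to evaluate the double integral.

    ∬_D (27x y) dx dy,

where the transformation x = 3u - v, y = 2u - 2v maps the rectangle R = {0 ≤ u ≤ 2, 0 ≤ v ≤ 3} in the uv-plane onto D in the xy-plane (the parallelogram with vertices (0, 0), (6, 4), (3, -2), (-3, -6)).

Compute the Jacobian determinant of (x, y) with respect to (u, v):

    ∂(x,y)/∂(u,v) = | 3  -1 | = (3)(-2) - (-1)(2) = -4.
                   | 2  -2 |

Its absolute value is |J| = 4 (the area scaling factor).

Substituting x = 3u - v, y = 2u - 2v into the integrand,

    27x y → 162u^2 - 216u v + 54v^2,

so the integral becomes

    ∬_R (162u^2 - 216u v + 54v^2) · |J| du dv = ∫_0^2 ∫_0^3 (648u^2 - 864u v + 216v^2) dv du.

Inner (v): 1944u^2 - 3888u + 1944.
Outer (u): 1296.

Therefore ∬_D (27x y) dx dy = 1296.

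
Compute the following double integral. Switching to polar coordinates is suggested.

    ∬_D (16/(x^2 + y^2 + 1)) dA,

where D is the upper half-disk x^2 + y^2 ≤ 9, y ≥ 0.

The region D is 0 ≤ r ≤ 3, 0 ≤ θ ≤ π in polar coordinates, where x = r cos(θ), y = r sin(θ), and dA = r dr dθ.

Under the substitution, the integrand becomes 16/(r^2 + 1), so

    ∬_D (16/(x^2 + y^2 + 1)) dA = ∫_{0}^{π} ∫_{0}^{3} (16/(r^2 + 1)) · r dr dθ.

Inner integral (in r): ∫_{0}^{3} (16/(r^2 + 1)) · r dr = log(100000000).

Outer integral (in θ): ∫_{0}^{π} (log(100000000)) dθ = log(100000000^π).

Therefore ∬_D (16/(x^2 + y^2 + 1)) dA = log(100000000^π).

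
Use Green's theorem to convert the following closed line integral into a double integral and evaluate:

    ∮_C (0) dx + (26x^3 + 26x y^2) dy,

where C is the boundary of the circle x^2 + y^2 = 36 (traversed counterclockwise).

Green's theorem converts the closed line integral into a double integral over the enclosed region D:

    ∮_C P dx + Q dy = ∬_D (∂Q/∂x - ∂P/∂y) dA.

Here P = 0, Q = 26x^3 + 26x y^2, so

    ∂Q/∂x = 78x^2 + 26y^2,    ∂P/∂y = 0,
    ∂Q/∂x - ∂P/∂y = 78x^2 + 26y^2.

D is the region x^2 + y^2 ≤ 36. Evaluating the double integral:

In polar coordinates (x = r cos θ, y = r sin θ, dA = r dr dθ) the integrand becomes 26r^2(cos(2θ) + 2), so

    ∬_D (78x^2 + 26y^2) dA = ∫_0^{2π} ∫_0^{6} (26r^2(cos(2θ) + 2)) · r dr dθ.

Inner (r from 0 to 6): 8424cos(2θ) + 16848.
Outer (θ from 0 to 2π): 33696π.

Therefore ∮_C P dx + Q dy = 33696π.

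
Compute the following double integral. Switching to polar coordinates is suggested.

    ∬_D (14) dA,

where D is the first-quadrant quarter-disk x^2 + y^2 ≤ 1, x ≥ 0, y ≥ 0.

The region D is 0 ≤ r ≤ 1, 0 ≤ θ ≤ π/2 in polar coordinates, where x = r cos(θ), y = r sin(θ), and dA = r dr dθ.

Under the substitution, the integrand becomes 14, so

    ∬_D (14) dA = ∫_{0}^{π/2} ∫_{0}^{1} (14) · r dr dθ.

Inner integral (in r): ∫_{0}^{1} (14) · r dr = 7.

Outer integral (in θ): ∫_{0}^{π/2} (7) dθ = 7π/2.

Therefore ∬_D (14) dA = 7π/2.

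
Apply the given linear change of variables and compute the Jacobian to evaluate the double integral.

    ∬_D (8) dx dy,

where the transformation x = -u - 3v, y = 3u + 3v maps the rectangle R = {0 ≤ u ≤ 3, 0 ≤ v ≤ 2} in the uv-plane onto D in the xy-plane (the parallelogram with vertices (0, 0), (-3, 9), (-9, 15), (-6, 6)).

Compute the Jacobian determinant of (x, y) with respect to (u, v):

    ∂(x,y)/∂(u,v) = | -1  -3 | = (-1)(3) - (-3)(3) = 6.
                   | 3  3 |

Its absolute value is |J| = 6 (the area scaling factor).

Substituting x = -u - 3v, y = 3u + 3v into the integrand,

    8 → 8,

so the integral becomes

    ∬_R (8) · |J| du dv = ∫_0^3 ∫_0^2 (48) dv du.

Inner (v): 96.
Outer (u): 288.

Therefore ∬_D (8) dx dy = 288.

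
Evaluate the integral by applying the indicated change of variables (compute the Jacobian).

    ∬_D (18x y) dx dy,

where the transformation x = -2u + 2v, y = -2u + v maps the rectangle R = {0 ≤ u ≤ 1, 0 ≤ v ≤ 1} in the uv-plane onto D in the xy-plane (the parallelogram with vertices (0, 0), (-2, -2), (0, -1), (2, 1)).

Compute the Jacobian determinant of (x, y) with respect to (u, v):

    ∂(x,y)/∂(u,v) = | -2  2 | = (-2)(1) - (2)(-2) = 2.
                   | -2  1 |

Its absolute value is |J| = 2 (the area scaling factor).

Substituting x = -2u + 2v, y = -2u + v into the integrand,

    18x y → 72u^2 - 108u v + 36v^2,

so the integral becomes

    ∬_R (72u^2 - 108u v + 36v^2) · |J| du dv = ∫_0^1 ∫_0^1 (144u^2 - 216u v + 72v^2) dv du.

Inner (v): 144u^2 - 108u + 24.
Outer (u): 18.

Therefore ∬_D (18x y) dx dy = 18.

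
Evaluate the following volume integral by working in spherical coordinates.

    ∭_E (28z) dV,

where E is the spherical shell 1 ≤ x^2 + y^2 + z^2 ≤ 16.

In spherical coordinates, x = ρ sin(φ) cos(θ), y = ρ sin(φ) sin(θ), z = ρ cos(φ), and dV = ρ^2 sin(φ) dρ dφ dθ.

The integrand becomes 28ρ cos(φ), so

    ∭_E (28z) dV = ∫_{0}^{2π} ∫_{0}^{π} ∫_{1}^{4} (28ρ cos(φ)) · ρ^2 sin(φ) dρ dφ dθ.

Inner (ρ): 1785sin(2φ)/2.
Middle (φ): 0.
Outer (θ): 0.

Therefore the triple integral equals 0.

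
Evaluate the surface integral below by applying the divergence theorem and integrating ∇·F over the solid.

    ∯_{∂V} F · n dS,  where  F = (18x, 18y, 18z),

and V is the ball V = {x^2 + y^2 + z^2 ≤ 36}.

By the divergence theorem,

    ∯_{∂V} F · n dS = ∭_V (∇ · F) dV.

Compute the divergence:
    ∇ · F = ∂F_x/∂x + ∂F_y/∂y + ∂F_z/∂z = 18 + 18 + 18 = 54.

In spherical coordinates, x = ρ sin(φ) cos(θ), y = ρ sin(φ) sin(θ), z = ρ cos(φ), dV = ρ^2 sin(φ) dρ dφ dθ, with 0 ≤ ρ ≤ 6, 0 ≤ φ ≤ π, 0 ≤ θ ≤ 2π.

The integrand, after substitution and multiplying by the volume element, becomes (54) · ρ^2 sin(φ), so

    ∭_V (∇·F) dV = ∫_0^{2π} ∫_0^{π} ∫_0^{6} (54) · ρ^2 sin(φ) dρ dφ dθ.

Inner (ρ from 0 to 6): 3888sin(φ).
Middle (φ from 0 to π): 7776.
Outer (θ from 0 to 2π): 15552π.

Therefore ∯_{∂V} F · n dS = 15552π.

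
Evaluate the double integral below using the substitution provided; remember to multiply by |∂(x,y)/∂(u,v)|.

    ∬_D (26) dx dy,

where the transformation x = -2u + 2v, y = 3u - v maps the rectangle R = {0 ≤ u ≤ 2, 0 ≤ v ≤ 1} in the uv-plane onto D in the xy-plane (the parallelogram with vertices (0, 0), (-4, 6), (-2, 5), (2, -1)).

Compute the Jacobian determinant of (x, y) with respect to (u, v):

    ∂(x,y)/∂(u,v) = | -2  2 | = (-2)(-1) - (2)(3) = -4.
                   | 3  -1 |

Its absolute value is |J| = 4 (the area scaling factor).

Substituting x = -2u + 2v, y = 3u - v into the integrand,

    26 → 26,

so the integral becomes

    ∬_R (26) · |J| du dv = ∫_0^2 ∫_0^1 (104) dv du.

Inner (v): 104.
Outer (u): 208.

Therefore ∬_D (26) dx dy = 208.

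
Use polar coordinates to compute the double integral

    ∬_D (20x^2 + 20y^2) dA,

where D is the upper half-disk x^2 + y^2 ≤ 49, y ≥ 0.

The region D is 0 ≤ r ≤ 7, 0 ≤ θ ≤ π in polar coordinates, where x = r cos(θ), y = r sin(θ), and dA = r dr dθ.

Under the substitution, the integrand becomes 20r^2, so

    ∬_D (20x^2 + 20y^2) dA = ∫_{0}^{π} ∫_{0}^{7} (20r^2) · r dr dθ.

Inner integral (in r): ∫_{0}^{7} (20r^2) · r dr = 12005.

Outer integral (in θ): ∫_{0}^{π} (12005) dθ = 12005π.

Therefore ∬_D (20x^2 + 20y^2) dA = 12005π.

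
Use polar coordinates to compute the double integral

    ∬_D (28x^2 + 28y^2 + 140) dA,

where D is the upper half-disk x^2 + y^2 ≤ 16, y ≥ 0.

The region D is 0 ≤ r ≤ 4, 0 ≤ θ ≤ π in polar coordinates, where x = r cos(θ), y = r sin(θ), and dA = r dr dθ.

Under the substitution, the integrand becomes 28r^2 + 140, so

    ∬_D (28x^2 + 28y^2 + 140) dA = ∫_{0}^{π} ∫_{0}^{4} (28r^2 + 140) · r dr dθ.

Inner integral (in r): ∫_{0}^{4} (28r^2 + 140) · r dr = 2912.

Outer integral (in θ): ∫_{0}^{π} (2912) dθ = 2912π.

Therefore ∬_D (28x^2 + 28y^2 + 140) dA = 2912π.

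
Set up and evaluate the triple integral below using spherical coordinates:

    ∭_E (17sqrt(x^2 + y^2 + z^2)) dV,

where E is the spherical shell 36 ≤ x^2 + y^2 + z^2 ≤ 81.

In spherical coordinates, x = ρ sin(φ) cos(θ), y = ρ sin(φ) sin(θ), z = ρ cos(φ), and dV = ρ^2 sin(φ) dρ dφ dθ.

The integrand becomes 17ρ, so

    ∭_E (17sqrt(x^2 + y^2 + z^2)) dV = ∫_{0}^{2π} ∫_{0}^{π} ∫_{6}^{9} (17ρ) · ρ^2 sin(φ) dρ dφ dθ.

Inner (ρ): 89505sin(φ)/4.
Middle (φ): 89505/2.
Outer (θ): 89505π.

Therefore the triple integral equals 89505π.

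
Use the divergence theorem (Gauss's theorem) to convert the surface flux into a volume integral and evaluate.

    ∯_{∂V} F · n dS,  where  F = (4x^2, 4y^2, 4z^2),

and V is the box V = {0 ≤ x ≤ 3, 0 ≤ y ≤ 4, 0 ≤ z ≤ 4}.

By the divergence theorem,

    ∯_{∂V} F · n dS = ∭_V (∇ · F) dV.

Compute the divergence:
    ∇ · F = ∂F_x/∂x + ∂F_y/∂y + ∂F_z/∂z = 8x + 8y + 8z.

V is a rectangular box, so dV = dx dy dz with 0 ≤ x ≤ 3, 0 ≤ y ≤ 4, 0 ≤ z ≤ 4.

Integrate (8x + 8y + 8z) over V as an iterated integral:

    ∭_V (∇·F) dV = ∫_0^{3} ∫_0^{4} ∫_0^{4} (8x + 8y + 8z) dz dy dx.

Inner (z from 0 to 4): 32x + 32y + 64.
Middle (y from 0 to 4): 128x + 512.
Outer (x from 0 to 3): 2112.

Therefore ∯_{∂V} F · n dS = 2112.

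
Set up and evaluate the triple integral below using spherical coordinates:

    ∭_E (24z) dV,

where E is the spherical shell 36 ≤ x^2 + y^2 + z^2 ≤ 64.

In spherical coordinates, x = ρ sin(φ) cos(θ), y = ρ sin(φ) sin(θ), z = ρ cos(φ), and dV = ρ^2 sin(φ) dρ dφ dθ.

The integrand becomes 24ρ cos(φ), so

    ∭_E (24z) dV = ∫_{0}^{2π} ∫_{0}^{π} ∫_{6}^{8} (24ρ cos(φ)) · ρ^2 sin(φ) dρ dφ dθ.

Inner (ρ): 8400sin(2φ).
Middle (φ): 0.
Outer (θ): 0.

Therefore the triple integral equals 0.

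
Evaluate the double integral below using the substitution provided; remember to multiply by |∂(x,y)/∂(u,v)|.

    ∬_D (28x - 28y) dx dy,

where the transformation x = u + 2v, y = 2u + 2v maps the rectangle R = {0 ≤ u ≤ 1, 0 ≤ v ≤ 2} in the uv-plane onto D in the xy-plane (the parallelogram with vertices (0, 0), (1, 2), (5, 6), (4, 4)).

Compute the Jacobian determinant of (x, y) with respect to (u, v):

    ∂(x,y)/∂(u,v) = | 1  2 | = (1)(2) - (2)(2) = -2.
                   | 2  2 |

Its absolute value is |J| = 2 (the area scaling factor).

Substituting x = u + 2v, y = 2u + 2v into the integrand,

    28x - 28y → -28u,

so the integral becomes

    ∬_R (-28u) · |J| du dv = ∫_0^1 ∫_0^2 (-56u) dv du.

Inner (v): -112u.
Outer (u): -56.

Therefore ∬_D (28x - 28y) dx dy = -56.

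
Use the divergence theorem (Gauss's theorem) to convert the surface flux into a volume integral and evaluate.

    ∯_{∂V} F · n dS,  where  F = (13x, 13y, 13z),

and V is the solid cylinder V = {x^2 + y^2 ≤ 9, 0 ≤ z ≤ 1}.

By the divergence theorem,

    ∯_{∂V} F · n dS = ∭_V (∇ · F) dV.

Compute the divergence:
    ∇ · F = ∂F_x/∂x + ∂F_y/∂y + ∂F_z/∂z = 13 + 13 + 13 = 39.

In cylindrical coordinates, x = r cos(θ), y = r sin(θ), z = z, dV = r dr dθ dz, with 0 ≤ r ≤ 3, 0 ≤ θ ≤ 2π, 0 ≤ z ≤ 1.

The integrand, after substitution and multiplying by the volume element, becomes (39) · r, so

    ∭_V (∇·F) dV = ∫_0^{2π} ∫_0^{3} ∫_0^{1} (39) · r dz dr dθ.

Inner (z from 0 to 1): 39r.
Middle (r from 0 to 3): 351/2.
Outer (θ from 0 to 2π): 351π.

Therefore ∯_{∂V} F · n dS = 351π.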